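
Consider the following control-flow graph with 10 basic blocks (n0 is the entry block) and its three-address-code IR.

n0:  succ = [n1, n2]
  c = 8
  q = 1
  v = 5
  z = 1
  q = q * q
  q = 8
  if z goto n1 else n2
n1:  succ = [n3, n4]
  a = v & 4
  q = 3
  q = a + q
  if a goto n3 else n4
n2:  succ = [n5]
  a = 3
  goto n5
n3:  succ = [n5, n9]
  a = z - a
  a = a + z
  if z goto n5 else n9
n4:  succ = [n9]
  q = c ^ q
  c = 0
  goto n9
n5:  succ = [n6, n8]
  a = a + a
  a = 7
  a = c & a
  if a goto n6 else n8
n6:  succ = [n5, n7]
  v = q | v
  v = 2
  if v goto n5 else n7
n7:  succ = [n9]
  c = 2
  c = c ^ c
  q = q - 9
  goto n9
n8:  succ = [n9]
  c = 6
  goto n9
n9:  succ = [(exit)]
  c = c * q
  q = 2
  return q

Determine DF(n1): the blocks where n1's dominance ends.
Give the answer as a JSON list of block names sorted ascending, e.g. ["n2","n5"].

Answer: ["n5", "n9"]

Working:
idom tree: n1←n0 n2←n0 n3←n1 n4←n1 n5←n0 n6←n5 n7←n6 n8←n5 n9←n0
Join-block Dom:
  n5: preds {n2,n3,n6}: {n0,n2} ∩ {n0,n1,n3} ∩ {n0,n5,n6} = {n0}; idom=n0
  n9: preds {n3,n4,n7,n8}: {n0,n1,n3} ∩ {n0,n1,n4} ∩ {n0,n5,n6,n7} ∩ {n0,n5,n8} = {n0}; idom=n0

Frontier:
  n5←n2: walk n2 to n0
  n5←n3: walk n3→n1 to n0
  n5←n6: walk n6→n5 to n0
  n9←n3: walk n3→n1 to n0
  n9←n4: walk n4→n1 to n0
  n9←n7: walk n7→n6→n5 to n0
  n9←n8: walk n8→n5 to n0
  n0: DF=∅
  n1: DF={n5,n9}
  n2: DF={n5}
  n3: DF={n5,n9}
  n4: DF={n9}
  n5: DF={n5,n9}
  n6: DF={n5,n9}
  n7: DF={n9}
  n8: DF={n9}
  n9: DF=∅

DF(n1) = ["n5", "n9"]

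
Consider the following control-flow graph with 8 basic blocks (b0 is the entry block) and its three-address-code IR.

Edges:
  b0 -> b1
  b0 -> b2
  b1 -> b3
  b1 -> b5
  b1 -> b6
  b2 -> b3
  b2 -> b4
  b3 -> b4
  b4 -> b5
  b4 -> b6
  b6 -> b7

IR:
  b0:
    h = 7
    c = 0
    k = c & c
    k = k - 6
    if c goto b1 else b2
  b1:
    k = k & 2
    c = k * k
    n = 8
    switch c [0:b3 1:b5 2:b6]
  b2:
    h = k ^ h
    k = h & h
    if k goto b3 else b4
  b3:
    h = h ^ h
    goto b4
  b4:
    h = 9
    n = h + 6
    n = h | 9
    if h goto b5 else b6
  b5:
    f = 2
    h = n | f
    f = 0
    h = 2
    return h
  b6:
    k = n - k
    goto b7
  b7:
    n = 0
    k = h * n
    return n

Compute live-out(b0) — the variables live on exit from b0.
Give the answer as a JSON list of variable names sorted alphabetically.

Answer: ["h", "k"]

Analysis:
Per-block:
  b0 def {c,h,k} use ∅
  b1 def {c,k,n} use {k}
  b2 def {h,k} use {h,k}
  b3 def {h} use {h}
  b4 def {h,n} use ∅
  b5 def {f,h} use {n}
  b6 def {k} use {k,n}
  b7 def {k,n} use {h}

Backward fixpoint:
  b0: in=∅ out={h,k}
  b1: in={h,k} out={h,k,n}
  b2: in={h,k} out={h,k}
  b3: in={h,k} out={k}
  b4: in={k} out={h,k,n}
  b5: in={n} out=∅
  b6: in={h,k,n} out={h}
  b7: in={h} out=∅

live-out(b0) = ["h", "k"]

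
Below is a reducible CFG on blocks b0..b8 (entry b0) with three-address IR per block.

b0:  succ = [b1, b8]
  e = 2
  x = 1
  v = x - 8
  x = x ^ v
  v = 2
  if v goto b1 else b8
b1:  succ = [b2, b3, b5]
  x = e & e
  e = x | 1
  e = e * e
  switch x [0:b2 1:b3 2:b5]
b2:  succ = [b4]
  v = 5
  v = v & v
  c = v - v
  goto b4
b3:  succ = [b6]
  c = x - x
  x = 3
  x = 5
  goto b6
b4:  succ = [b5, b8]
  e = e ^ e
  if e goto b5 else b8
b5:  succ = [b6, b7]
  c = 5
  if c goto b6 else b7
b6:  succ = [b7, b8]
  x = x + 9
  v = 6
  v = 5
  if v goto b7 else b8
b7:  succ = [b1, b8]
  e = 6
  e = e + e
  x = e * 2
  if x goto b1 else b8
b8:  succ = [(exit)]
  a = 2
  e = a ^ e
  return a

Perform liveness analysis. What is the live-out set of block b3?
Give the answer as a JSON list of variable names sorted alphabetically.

Answer: ["e", "x"]

Derivation:
def/use:
  b0: {e,v,x} / ∅
  b1: {e,x} / {e}
  b2: {c,v} / ∅
  b3: {c,x} / {x}
  b4: {e} / {e}
  b5: {c} / ∅
  b6: {v,x} / {x}
  b7: {e,x} / ∅
  b8: {a,e} / {e}

Backward fixpoint:
  live b0: ∅→{e}
  live b1: {e}→{e,x}
  live b2: {e,x}→{e,x}
  live b3: {e,x}→{e,x}
  live b4: {e,x}→{e,x}
  live b5: {e,x}→{e,x}
  live b6: {e,x}→{e}
  live b7: ∅→{e}
  live b8: {e}→∅

live-out(b3) = ["e", "x"]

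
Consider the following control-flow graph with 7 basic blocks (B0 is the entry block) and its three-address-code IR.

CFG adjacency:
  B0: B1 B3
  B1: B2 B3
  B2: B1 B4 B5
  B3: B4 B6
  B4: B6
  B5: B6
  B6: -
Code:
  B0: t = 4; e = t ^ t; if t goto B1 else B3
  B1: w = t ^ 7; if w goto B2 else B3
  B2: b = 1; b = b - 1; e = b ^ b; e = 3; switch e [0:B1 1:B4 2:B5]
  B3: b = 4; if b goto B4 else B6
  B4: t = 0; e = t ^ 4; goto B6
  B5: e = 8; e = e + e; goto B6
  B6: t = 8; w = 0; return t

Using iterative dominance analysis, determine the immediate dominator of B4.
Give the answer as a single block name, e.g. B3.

idom tree: B1←B0 B2←B1 B3←B0 B4←B0 B5←B2 B6←B0
Dom at joins:
  B1: preds {B0,B2}: {B0} ∩ {B0,B1,B2} = {B0}; idom=B0
  B3: preds {B0,B1}: {B0} ∩ {B0,B1} = {B0}; idom=B0
  B4: preds {B2,B3}: {B0,B1,B2} ∩ {B0,B3} = {B0}; idom=B0
  B6: preds {B3,B4,B5}: {B0,B3} ∩ {B0,B4} ∩ {B0,B1,B2,B5} = {B0}; idom=B0

idom(B4) = B0

Answer: B0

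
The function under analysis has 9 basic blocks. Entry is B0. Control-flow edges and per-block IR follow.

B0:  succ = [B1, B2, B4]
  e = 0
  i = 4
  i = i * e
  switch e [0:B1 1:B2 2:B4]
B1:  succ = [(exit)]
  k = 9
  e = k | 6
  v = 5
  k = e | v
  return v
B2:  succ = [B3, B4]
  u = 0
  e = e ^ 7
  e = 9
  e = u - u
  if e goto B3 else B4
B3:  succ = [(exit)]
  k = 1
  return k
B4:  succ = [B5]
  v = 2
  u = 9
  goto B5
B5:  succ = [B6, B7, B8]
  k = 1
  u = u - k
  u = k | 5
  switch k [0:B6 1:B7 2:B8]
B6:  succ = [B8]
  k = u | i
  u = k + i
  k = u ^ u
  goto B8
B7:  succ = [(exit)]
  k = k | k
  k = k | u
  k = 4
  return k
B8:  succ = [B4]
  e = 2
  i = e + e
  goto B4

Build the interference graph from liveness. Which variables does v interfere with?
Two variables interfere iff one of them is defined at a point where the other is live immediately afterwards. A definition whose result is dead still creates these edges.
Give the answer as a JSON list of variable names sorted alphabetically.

def/use:
  B0: {e,i} / ∅
  B1: {e,k,v} / ∅
  B2: {e,u} / {e}
  B3: {k} / ∅
  B4: {u,v} / ∅
  B5: {k,u} / {u}
  B6: {k,u} / {i,u}
  B7: {k} / {k,u}
  B8: {e,i} / ∅

Backward fixpoint:
  B0 li=∅ lo={e,i}
  B1 li=∅ lo=∅
  B2 li={e,i} lo={i}
  B3 li=∅ lo=∅
  B4 li={i} lo={i,u}
  B5 li={i,u} lo={i,k,u}
  B6 li={i,u} lo=∅
  B7 li={k,u} lo=∅
  B8 li=∅ lo={i}

Interference:
  e↔{i,u,v}
  i↔{e,k,u,v}
  k↔{i,u,v}
  u↔{e,i,k}
  v↔{e,i,k}

N(v) = ["e", "i", "k"]

Answer: ["e", "i", "k"]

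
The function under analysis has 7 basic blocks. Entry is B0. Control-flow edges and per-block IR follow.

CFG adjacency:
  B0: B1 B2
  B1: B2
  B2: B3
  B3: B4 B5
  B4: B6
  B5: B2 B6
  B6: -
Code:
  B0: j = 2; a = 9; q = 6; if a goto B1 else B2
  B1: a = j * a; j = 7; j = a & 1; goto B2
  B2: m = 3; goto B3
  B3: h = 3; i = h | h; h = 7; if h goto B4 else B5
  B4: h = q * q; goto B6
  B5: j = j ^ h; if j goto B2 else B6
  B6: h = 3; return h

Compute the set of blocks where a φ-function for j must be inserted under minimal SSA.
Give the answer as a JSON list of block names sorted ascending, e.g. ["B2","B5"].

Answer: ["B2", "B6"]

Derivation:
idom tree: B1←B0 B2←B0 B3←B2 B4←B3 B5←B3 B6←B3
Join-block Dom:
  B2: preds {B0,B1,B5}: {B0} ∩ {B0,B1} ∩ {B0,B2,B3,B5} = {B0}; idom=B0
  B6: preds {B4,B5}: {B0,B2,B3,B4} ∩ {B0,B2,B3,B5} = {B0,B2,B3}; idom=B3

Frontier:
  join B2 pred B0: · stop@B0
  join B2 pred B1: B1 stop@B0
  join B2 pred B5: B5→B3→B2 stop@B0
  join B6 pred B4: B4 stop@B3
  join B6 pred B5: B5 stop@B3
  DF(B0)=∅
  DF(B1)={B2}
  DF(B2)={B2}
  DF(B3)={B2}
  DF(B4)={B6}
  DF(B5)={B2,B6}
  DF(B6)=∅

φ for j: defs {B0,B1,B5}
  DF⁺ = {B2,B6}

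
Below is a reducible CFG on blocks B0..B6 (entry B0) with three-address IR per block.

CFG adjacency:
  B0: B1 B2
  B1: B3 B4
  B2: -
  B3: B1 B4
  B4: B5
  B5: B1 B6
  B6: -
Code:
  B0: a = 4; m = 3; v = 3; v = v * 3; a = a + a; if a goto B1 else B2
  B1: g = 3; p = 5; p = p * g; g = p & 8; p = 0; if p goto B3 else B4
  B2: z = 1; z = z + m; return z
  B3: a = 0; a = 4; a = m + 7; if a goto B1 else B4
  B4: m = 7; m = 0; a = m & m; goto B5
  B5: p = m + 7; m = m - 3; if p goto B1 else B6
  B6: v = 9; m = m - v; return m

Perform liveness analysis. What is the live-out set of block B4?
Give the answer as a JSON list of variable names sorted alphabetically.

Answer: ["m"]

Working:
def/use:
  B0: {a,m,v} / ∅
  B1: {g,p} / ∅
  B2: {z} / {m}
  B3: {a} / {m}
  B4: {a,m} / ∅
  B5: {m,p} / {m}
  B6: {m,v} / {m}

Live sets:
  live B0: ∅→{m}
  live B1: {m}→{m}
  live B2: {m}→∅
  live B3: {m}→{m}
  live B4: ∅→{m}
  live B5: {m}→{m}
  live B6: {m}→∅

live-out(B4) = ["m"]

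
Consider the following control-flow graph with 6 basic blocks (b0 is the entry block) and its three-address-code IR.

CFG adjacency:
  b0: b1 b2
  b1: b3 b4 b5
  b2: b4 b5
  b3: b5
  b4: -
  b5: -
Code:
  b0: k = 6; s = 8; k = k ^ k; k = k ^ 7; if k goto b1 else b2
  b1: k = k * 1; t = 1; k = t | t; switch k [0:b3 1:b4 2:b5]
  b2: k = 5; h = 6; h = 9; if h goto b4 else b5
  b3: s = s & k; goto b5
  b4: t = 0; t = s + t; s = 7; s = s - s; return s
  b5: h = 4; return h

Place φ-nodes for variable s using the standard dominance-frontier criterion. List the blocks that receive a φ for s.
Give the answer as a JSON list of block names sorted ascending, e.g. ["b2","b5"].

idom tree: b1←b0 b2←b0 b3←b1 b4←b0 b5←b0
Dom at joins:
  b4: preds {b1,b2}: {b0,b1} ∩ {b0,b2} = {b0}; idom=b0
  b5: preds {b1,b2,b3}: {b0,b1} ∩ {b0,b2} ∩ {b0,b1,b3} = {b0}; idom=b0

DF walk-up:
  join b4 pred b1: b1 stop@b0
  join b4 pred b2: b2 stop@b0
  join b5 pred b1: b1 stop@b0
  join b5 pred b2: b2 stop@b0
  join b5 pred b3: b3→b1 stop@b0
  b0 → ∅
  b1 → {b4,b5}
  b2 → {b4,b5}
  b3 → {b5}
  b4 → ∅
  b5 → ∅

φ for s: defs {b0,b3,b4}
  DF⁺ = {b5}

Answer: ["b5"]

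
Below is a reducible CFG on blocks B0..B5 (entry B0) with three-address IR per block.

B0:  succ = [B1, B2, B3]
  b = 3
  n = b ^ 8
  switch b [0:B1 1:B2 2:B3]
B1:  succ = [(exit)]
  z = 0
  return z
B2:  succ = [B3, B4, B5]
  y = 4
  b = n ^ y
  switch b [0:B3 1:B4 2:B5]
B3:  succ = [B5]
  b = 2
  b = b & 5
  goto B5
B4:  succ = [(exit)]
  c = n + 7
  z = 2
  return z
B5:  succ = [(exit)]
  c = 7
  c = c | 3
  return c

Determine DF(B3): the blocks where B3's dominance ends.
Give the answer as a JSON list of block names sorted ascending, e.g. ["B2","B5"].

idom tree: B1←B0 B2←B0 B3←B0 B4←B2 B5←B0
Dom at joins:
  B3: preds {B0,B2}: {B0} ∩ {B0,B2} = {B0}; idom=B0
  B5: preds {B2,B3}: {B0,B2} ∩ {B0,B3} = {B0}; idom=B0

DF walk-up:
  B3←B0: walk · to B0
  B3←B2: walk B2 to B0
  B5←B2: walk B2 to B0
  B5←B3: walk B3 to B0
  DF(B0)=∅
  DF(B1)=∅
  DF(B2)={B3,B5}
  DF(B3)={B5}
  DF(B4)=∅
  DF(B5)=∅

DF(B3) = ["B5"]

Answer: ["B5"]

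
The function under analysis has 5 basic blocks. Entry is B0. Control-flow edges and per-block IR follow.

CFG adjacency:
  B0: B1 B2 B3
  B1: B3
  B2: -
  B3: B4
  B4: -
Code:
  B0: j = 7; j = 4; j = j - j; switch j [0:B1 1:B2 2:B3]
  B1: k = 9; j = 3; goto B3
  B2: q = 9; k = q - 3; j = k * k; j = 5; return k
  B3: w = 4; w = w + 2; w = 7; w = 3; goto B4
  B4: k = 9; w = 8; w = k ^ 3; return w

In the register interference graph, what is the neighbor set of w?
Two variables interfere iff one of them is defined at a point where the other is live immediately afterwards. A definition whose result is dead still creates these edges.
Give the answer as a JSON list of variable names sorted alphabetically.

Block summaries:
  B0: def={j} ue=∅
  B1: def={j,k} ue=∅
  B2: def={j,k,q} ue=∅
  B3: def={w} ue=∅
  B4: def={k,w} ue=∅

Backward fixpoint:
  B0 li=∅ lo=∅
  B1 li=∅ lo=∅
  B2 li=∅ lo=∅
  B3 li=∅ lo=∅
  B4 li=∅ lo=∅

Interfere edges:
  j: {k}
  k: {j,w}
  q: ∅
  w: {k}

N(w) = ["k"]

Answer: ["k"]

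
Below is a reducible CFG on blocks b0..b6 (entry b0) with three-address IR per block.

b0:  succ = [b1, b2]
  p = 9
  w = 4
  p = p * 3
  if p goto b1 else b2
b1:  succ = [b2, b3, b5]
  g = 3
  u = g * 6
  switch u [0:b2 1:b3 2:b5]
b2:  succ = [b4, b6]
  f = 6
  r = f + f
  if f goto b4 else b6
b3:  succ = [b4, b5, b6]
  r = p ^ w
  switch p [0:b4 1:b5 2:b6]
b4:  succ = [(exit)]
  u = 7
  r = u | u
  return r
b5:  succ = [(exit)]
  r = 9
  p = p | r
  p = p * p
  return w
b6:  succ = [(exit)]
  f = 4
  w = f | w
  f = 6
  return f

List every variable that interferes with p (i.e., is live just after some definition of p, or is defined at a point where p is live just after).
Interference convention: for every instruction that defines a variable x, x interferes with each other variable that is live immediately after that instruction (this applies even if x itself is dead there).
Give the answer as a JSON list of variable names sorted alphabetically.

Answer: ["g", "r", "u", "w"]

Derivation:
def/use:
  b0: {p,w} / ∅
  b1: {g,u} / ∅
  b2: {f,r} / ∅
  b3: {r} / {p,w}
  b4: {r,u} / ∅
  b5: {p,r} / {p,w}
  b6: {f,w} / {w}

Backward fixpoint:
  live b0: ∅→{p,w}
  live b1: {p,w}→{p,w}
  live b2: {w}→{w}
  live b3: {p,w}→{p,w}
  live b4: ∅→∅
  live b5: {p,w}→∅
  live b6: {w}→∅

Interference:
  f: {r,w}
  g: {p,w}
  p: {g,r,u,w}
  r: {f,p,w}
  u: {p,w}
  w: {f,g,p,r,u}

N(p) = ["g", "r", "u", "w"]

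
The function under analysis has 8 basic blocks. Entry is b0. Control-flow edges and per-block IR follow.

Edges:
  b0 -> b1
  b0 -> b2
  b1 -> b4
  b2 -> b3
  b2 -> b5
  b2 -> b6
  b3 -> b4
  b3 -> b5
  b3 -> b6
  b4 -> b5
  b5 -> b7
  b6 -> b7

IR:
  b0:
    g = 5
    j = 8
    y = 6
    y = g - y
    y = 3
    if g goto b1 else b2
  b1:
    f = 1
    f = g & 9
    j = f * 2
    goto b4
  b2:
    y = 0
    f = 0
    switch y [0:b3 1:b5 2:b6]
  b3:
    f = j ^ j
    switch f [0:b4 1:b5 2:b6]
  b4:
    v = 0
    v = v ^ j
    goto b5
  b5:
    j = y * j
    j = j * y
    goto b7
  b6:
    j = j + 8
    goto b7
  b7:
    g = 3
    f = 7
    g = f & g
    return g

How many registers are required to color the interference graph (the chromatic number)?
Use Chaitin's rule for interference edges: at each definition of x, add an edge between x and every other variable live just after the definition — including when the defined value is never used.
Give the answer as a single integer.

def/use:
  b0: {g,j,y} / ∅
  b1: {f,j} / {g}
  b2: {f,y} / ∅
  b3: {f} / {j}
  b4: {v} / {j}
  b5: {j} / {j,y}
  b6: {j} / {j}
  b7: {f,g} / ∅

Backward fixpoint:
  b0 li=∅ lo={g,j,y}
  b1 li={g,y} lo={j,y}
  b2 li={j} lo={j,y}
  b3 li={j,y} lo={j,y}
  b4 li={j,y} lo={j,y}
  b5 li={j,y} lo=∅
  b6 li={j} lo=∅
  b7 li=∅ lo=∅

Conflict graph:
  f: {g,j,y}
  g: {f,j,y}
  j: {f,g,v,y}
  v: {j,y}
  y: {f,g,j,v}

Chromatic number:
  lower bound: {f,g,j,y} mutually conflict ⇒ χ ≥ 4
  4-colouring: r0={j}  r1={y}  r2={f,v}  r3={g}
  χ = 4

Answer: 4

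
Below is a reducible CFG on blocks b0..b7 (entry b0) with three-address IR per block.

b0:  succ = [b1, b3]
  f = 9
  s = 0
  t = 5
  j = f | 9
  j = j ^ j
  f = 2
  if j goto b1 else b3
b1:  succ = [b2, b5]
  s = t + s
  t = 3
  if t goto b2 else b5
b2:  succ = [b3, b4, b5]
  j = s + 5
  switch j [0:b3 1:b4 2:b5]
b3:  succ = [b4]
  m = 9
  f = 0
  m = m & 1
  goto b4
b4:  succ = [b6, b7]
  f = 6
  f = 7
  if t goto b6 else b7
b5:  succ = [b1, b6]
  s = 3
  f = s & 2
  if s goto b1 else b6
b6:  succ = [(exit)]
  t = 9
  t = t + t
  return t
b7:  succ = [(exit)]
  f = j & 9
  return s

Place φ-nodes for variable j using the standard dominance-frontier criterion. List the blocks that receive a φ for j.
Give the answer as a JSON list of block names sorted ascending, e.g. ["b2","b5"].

idom tree: b1←b0 b2←b1 b3←b0 b4←b0 b5←b1 b6←b0 b7←b4
Join-block Dom:
  b1: preds {b0,b5}: {b0} ∩ {b0,b1,b5} = {b0}; idom=b0
  b3: preds {b0,b2}: {b0} ∩ {b0,b1,b2} = {b0}; idom=b0
  b4: preds {b2,b3}: {b0,b1,b2} ∩ {b0,b3} = {b0}; idom=b0
  b5: preds {b1,b2}: {b0,b1} ∩ {b0,b1,b2} = {b0,b1}; idom=b1
  b6: preds {b4,b5}: {b0,b4} ∩ {b0,b1,b5} = {b0}; idom=b0

DF derivation:
  join b1 pred b0: · stop@b0
  join b1 pred b5: b5→b1 stop@b0
  join b3 pred b0: · stop@b0
  join b3 pred b2: b2→b1 stop@b0
  join b4 pred b2: b2→b1 stop@b0
  join b4 pred b3: b3 stop@b0
  join b5 pred b1: · stop@b1
  join b5 pred b2: b2 stop@b1
  join b6 pred b4: b4 stop@b0
  join b6 pred b5: b5→b1 stop@b0
  b0: DF=∅
  b1: DF={b1,b3,b4,b6}
  b2: DF={b3,b4,b5}
  b3: DF={b4}
  b4: DF={b6}
  b5: DF={b1,b6}
  b6: DF=∅
  b7: DF=∅

φ for j: defs {b0,b2}
  DF⁺ = {b1,b3,b4,b5,b6}

Answer: ["b1", "b3", "b4", "b5", "b6"]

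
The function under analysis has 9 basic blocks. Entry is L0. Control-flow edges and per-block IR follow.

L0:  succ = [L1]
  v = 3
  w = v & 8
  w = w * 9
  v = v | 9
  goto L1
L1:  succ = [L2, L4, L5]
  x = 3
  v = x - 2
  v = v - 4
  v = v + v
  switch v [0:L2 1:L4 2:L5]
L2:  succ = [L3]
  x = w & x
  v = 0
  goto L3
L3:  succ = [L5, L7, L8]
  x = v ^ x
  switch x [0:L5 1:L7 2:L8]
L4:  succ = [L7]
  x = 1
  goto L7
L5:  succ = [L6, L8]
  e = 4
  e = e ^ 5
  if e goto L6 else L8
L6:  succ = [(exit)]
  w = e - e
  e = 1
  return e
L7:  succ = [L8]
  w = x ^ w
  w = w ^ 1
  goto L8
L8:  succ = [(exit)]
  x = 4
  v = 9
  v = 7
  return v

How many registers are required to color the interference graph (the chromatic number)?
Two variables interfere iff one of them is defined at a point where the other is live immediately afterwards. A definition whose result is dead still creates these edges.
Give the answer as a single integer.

Answer: 3

Working:
Block summaries:
  L0 def {v,w} use ∅
  L1 def {v,x} use ∅
  L2 def {v,x} use {w,x}
  L3 def {x} use {v,x}
  L4 def {x} use ∅
  L5 def {e} use ∅
  L6 def {e,w} use {e}
  L7 def {w} use {w,x}
  L8 def {v,x} use ∅

Liveness:
  live L0: ∅→{w}
  live L1: {w}→{w,x}
  live L2: {w,x}→{v,w,x}
  live L3: {v,w,x}→{w,x}
  live L4: {w}→{w,x}
  live L5: ∅→{e}
  live L6: {e}→∅
  live L7: {w,x}→∅
  live L8: ∅→∅

Interfere edges:
  e↔∅
  v↔{w,x}
  w↔{v,x}
  x↔{v,w}

Colouring:
  {v,w,x} pairwise interfere (3-clique) ⇒ χ ≥ 3
  assign e→r0 v→r0 w→r1 x→r2 — no edge inside a register ⇒ χ ≤ 3
  χ = 3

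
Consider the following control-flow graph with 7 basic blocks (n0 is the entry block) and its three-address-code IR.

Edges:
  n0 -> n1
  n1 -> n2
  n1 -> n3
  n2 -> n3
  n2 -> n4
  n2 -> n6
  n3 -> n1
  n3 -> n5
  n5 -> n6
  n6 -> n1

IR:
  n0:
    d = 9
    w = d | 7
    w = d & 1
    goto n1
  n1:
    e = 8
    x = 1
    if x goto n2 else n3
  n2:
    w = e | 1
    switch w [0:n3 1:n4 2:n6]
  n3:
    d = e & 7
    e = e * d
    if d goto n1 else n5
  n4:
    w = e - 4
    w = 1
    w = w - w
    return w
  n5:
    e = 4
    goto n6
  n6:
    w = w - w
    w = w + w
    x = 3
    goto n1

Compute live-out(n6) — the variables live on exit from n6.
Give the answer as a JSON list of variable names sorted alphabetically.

def/use:
  n0: def={d,w} ue=∅
  n1: def={e,x} ue=∅
  n2: def={w} ue={e}
  n3: def={d,e} ue={e}
  n4: def={w} ue={e}
  n5: def={e} ue=∅
  n6: def={w,x} ue={w}

Live sets:
  live n0: ∅→{w}
  live n1: {w}→{e,w}
  live n2: {e}→{e,w}
  live n3: {e,w}→{w}
  live n4: {e}→∅
  live n5: {w}→{w}
  live n6: {w}→{w}

live-out(n6) = ["w"]

Answer: ["w"]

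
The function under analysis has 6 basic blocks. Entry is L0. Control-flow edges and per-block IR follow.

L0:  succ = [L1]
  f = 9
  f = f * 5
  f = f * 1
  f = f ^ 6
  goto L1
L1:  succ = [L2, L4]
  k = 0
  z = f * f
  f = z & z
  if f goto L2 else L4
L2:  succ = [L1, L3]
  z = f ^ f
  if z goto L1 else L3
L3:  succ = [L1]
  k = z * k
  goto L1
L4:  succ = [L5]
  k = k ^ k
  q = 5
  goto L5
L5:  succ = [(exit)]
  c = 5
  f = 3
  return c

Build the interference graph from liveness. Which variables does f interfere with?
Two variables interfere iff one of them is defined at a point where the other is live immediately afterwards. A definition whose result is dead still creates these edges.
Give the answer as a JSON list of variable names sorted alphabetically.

def/use:
  L0: def={f} ue=∅
  L1: def={f,k,z} ue={f}
  L2: def={z} ue={f}
  L3: def={k} ue={k,z}
  L4: def={k,q} ue={k}
  L5: def={c,f} ue=∅

Backward fixpoint:
  L0: in=∅ out={f}
  L1: in={f} out={f,k}
  L2: in={f,k} out={f,k,z}
  L3: in={f,k,z} out={f}
  L4: in={k} out=∅
  L5: in=∅ out=∅

Interfere edges:
  c — {f}
  f — {c,k,z}
  k — {f,z}
  q — ∅
  z — {f,k}

N(f) = ["c", "k", "z"]

Answer: ["c", "k", "z"]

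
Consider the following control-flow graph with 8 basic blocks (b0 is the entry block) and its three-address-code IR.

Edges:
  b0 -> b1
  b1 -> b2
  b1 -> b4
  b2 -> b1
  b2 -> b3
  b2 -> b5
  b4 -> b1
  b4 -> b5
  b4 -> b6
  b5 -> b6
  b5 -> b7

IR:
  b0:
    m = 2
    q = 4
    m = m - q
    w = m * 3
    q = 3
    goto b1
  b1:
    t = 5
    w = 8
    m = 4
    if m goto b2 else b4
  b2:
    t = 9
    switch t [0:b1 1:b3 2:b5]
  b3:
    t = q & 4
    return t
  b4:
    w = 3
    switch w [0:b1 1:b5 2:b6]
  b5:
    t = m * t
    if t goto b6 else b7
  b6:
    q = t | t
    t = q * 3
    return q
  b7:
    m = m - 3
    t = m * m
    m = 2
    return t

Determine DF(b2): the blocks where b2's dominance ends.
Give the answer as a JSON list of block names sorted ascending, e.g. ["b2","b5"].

idom tree: b1←b0 b2←b1 b3←b2 b4←b1 b5←b1 b6←b1 b7←b5
Dom∩ at merges:
  b1: preds {b0,b2,b4}: {b0} ∩ {b0,b1,b2} ∩ {b0,b1,b4} = {b0}; idom=b0
  b5: preds {b2,b4}: {b0,b1,b2} ∩ {b0,b1,b4} = {b0,b1}; idom=b1
  b6: preds {b4,b5}: {b0,b1,b4} ∩ {b0,b1,b5} = {b0,b1}; idom=b1

Frontier:
  b1←b0: walk · to b0
  b1←b2: walk b2→b1 to b0
  b1←b4: walk b4→b1 to b0
  b5←b2: walk b2 to b1
  b5←b4: walk b4 to b1
  b6←b4: walk b4 to b1
  b6←b5: walk b5 to b1
  DF(b0)=∅
  DF(b1)={b1}
  DF(b2)={b1,b5}
  DF(b3)=∅
  DF(b4)={b1,b5,b6}
  DF(b5)={b6}
  DF(b6)=∅
  DF(b7)=∅

DF(b2) = ["b1", "b5"]

Answer: ["b1", "b5"]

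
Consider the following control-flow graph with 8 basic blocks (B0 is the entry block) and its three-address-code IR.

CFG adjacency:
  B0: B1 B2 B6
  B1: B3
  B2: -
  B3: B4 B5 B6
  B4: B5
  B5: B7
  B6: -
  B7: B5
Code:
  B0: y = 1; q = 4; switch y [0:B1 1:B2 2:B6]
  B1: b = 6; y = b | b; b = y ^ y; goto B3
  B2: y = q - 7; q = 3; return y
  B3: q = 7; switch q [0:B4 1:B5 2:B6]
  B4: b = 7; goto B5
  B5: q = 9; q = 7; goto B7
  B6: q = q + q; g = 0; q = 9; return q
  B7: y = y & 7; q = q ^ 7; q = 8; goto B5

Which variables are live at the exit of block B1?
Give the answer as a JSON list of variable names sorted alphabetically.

def/use:
  B0 def {q,y} use ∅
  B1 def {b,y} use ∅
  B2 def {q,y} use {q}
  B3 def {q} use ∅
  B4 def {b} use ∅
  B5 def {q} use ∅
  B6 def {g,q} use {q}
  B7 def {q,y} use {q,y}

Live sets:
  B0 li=∅ lo={q}
  B1 li=∅ lo={y}
  B2 li={q} lo=∅
  B3 li={y} lo={q,y}
  B4 li={y} lo={y}
  B5 li={y} lo={q,y}
  B6 li={q} lo=∅
  B7 li={q,y} lo={y}

live-out(B1) = ["y"]

Answer: ["y"]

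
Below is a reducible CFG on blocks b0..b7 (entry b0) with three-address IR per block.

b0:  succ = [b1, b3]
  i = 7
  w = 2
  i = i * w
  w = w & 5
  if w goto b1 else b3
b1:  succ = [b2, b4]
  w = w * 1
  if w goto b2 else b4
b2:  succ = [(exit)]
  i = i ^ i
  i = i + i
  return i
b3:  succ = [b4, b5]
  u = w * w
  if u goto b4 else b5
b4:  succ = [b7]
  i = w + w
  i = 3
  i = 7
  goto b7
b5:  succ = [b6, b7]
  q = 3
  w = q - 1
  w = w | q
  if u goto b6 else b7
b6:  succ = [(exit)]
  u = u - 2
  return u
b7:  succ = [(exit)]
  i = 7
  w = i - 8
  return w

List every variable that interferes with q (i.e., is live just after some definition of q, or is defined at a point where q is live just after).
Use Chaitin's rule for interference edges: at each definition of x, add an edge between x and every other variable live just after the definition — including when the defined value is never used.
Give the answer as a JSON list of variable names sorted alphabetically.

Answer: ["u", "w"]

Derivation:
Per-block:
  b0: {i,w} / ∅
  b1: {w} / {w}
  b2: {i} / {i}
  b3: {u} / {w}
  b4: {i} / {w}
  b5: {q,w} / {u}
  b6: {u} / {u}
  b7: {i,w} / ∅

Liveness:
  b0: in=∅ out={i,w}
  b1: in={i,w} out={i,w}
  b2: in={i} out=∅
  b3: in={w} out={u,w}
  b4: in={w} out=∅
  b5: in={u} out={u}
  b6: in={u} out=∅
  b7: in=∅ out=∅

Conflict graph:
  i — {w}
  q — {u,w}
  u — {q,w}
  w — {i,q,u}

N(q) = ["u", "w"]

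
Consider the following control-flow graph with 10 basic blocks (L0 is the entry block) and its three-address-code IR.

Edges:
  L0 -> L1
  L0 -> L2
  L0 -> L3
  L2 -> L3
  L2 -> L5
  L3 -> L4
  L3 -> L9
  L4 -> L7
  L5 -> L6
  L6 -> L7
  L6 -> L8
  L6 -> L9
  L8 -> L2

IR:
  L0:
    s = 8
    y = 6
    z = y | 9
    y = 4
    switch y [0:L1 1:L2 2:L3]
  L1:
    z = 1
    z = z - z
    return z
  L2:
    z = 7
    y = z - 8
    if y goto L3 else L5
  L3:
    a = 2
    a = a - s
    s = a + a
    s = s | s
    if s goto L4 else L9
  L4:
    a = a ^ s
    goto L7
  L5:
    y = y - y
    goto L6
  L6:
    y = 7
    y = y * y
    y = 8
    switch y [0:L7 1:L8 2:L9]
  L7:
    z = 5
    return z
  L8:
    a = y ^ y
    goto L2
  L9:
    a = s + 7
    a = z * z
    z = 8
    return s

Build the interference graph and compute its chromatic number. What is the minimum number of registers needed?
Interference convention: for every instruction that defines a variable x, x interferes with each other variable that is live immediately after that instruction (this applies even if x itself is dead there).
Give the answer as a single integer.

Answer: 3

Derivation:
Block summaries:
  L0: def={s,y,z} ue=∅
  L1: def={z} ue=∅
  L2: def={y,z} ue=∅
  L3: def={a,s} ue={s}
  L4: def={a} ue={a,s}
  L5: def={y} ue={y}
  L6: def={y} ue=∅
  L7: def={z} ue=∅
  L8: def={a} ue={y}
  L9: def={a,z} ue={s,z}

Backward fixpoint:
  L0 li=∅ lo={s,z}
  L1 li=∅ lo=∅
  L2 li={s} lo={s,y,z}
  L3 li={s,z} lo={a,s,z}
  L4 li={a,s} lo=∅
  L5 li={s,y,z} lo={s,z}
  L6 li={s,z} lo={s,y,z}
  L7 li=∅ lo=∅
  L8 li={s,y} lo={s}
  L9 li={s,z} lo=∅

Interfere edges:
  a — {s,z}
  s — {a,y,z}
  y — {s,z}
  z — {a,s,y}

Registers:
  clique {a,s,z} ⇒ need ≥ 3
  3-colouring: c0={s}  c1={z}  c2={a,y}
  χ = 3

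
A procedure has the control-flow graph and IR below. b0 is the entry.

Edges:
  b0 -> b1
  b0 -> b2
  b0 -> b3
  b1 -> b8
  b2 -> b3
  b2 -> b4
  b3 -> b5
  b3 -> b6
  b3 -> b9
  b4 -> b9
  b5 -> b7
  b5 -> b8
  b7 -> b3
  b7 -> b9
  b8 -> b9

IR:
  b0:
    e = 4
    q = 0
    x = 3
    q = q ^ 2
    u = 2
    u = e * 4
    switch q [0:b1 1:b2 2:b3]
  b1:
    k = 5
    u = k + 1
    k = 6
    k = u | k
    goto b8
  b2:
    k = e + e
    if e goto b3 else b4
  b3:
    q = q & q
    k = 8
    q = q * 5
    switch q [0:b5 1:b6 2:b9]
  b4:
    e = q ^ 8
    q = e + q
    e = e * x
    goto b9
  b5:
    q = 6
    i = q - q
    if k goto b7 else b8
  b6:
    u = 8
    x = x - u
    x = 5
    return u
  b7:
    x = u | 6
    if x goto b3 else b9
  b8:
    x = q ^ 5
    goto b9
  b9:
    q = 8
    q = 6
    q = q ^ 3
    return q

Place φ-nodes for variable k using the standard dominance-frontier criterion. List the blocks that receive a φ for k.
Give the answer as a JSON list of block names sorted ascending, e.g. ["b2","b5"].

idom tree: b1←b0 b2←b0 b3←b0 b4←b2 b5←b3 b6←b3 b7←b5 b8←b0 b9←b0
Dom∩ at merges:
  b3: preds {b0,b2,b7}: {b0} ∩ {b0,b2} ∩ {b0,b3,b5,b7} = {b0}; idom=b0
  b8: preds {b1,b5}: {b0,b1} ∩ {b0,b3,b5} = {b0}; idom=b0
  b9: preds {b3,b4,b7,b8}: {b0,b3} ∩ {b0,b2,b4} ∩ {b0,b3,b5,b7} ∩ {b0,b8} = {b0}; idom=b0

Frontier:
  join b3 pred b0: · stop@b0
  join b3 pred b2: b2 stop@b0
  join b3 pred b7: b7→b5→b3 stop@b0
  join b8 pred b1: b1 stop@b0
  join b8 pred b5: b5→b3 stop@b0
  join b9 pred b3: b3 stop@b0
  join b9 pred b4: b4→b2 stop@b0
  join b9 pred b7: b7→b5→b3 stop@b0
  join b9 pred b8: b8 stop@b0
  b0: DF=∅
  b1: DF={b8}
  b2: DF={b3,b9}
  b3: DF={b3,b8,b9}
  b4: DF={b9}
  b5: DF={b3,b8,b9}
  b6: DF=∅
  b7: DF={b3,b9}
  b8: DF={b9}
  b9: DF=∅

φ for k: defs {b1,b2,b3}
  DF⁺ = {b3,b8,b9}

Answer: ["b3", "b8", "b9"]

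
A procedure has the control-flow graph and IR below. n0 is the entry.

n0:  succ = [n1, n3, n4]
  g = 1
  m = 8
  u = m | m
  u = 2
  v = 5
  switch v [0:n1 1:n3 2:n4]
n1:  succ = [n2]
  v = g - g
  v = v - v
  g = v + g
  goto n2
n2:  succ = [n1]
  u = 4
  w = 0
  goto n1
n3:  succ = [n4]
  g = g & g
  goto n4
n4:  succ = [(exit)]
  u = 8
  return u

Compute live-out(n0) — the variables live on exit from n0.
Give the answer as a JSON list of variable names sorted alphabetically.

Per-block:
  n0 def {g,m,u,v} use ∅
  n1 def {g,v} use {g}
  n2 def {u,w} use ∅
  n3 def {g} use {g}
  n4 def {u} use ∅

Live sets:
  live n0: ∅→{g}
  live n1: {g}→{g}
  live n2: {g}→{g}
  live n3: {g}→∅
  live n4: ∅→∅

live-out(n0) = ["g"]

Answer: ["g"]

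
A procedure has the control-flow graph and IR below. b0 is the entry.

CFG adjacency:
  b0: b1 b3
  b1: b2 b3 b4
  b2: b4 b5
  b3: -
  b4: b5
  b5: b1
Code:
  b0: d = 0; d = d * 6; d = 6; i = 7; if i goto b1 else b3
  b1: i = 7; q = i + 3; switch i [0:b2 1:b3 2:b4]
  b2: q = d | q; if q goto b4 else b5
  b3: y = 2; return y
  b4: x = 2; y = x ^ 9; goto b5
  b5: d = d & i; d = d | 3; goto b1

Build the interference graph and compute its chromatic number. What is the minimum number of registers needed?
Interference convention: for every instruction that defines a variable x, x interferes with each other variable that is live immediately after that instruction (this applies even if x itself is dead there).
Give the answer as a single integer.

Answer: 3

Derivation:
Per-block:
  b0 def {d,i} use ∅
  b1 def {i,q} use ∅
  b2 def {q} use {d,q}
  b3 def {y} use ∅
  b4 def {x,y} use ∅
  b5 def {d} use {d,i}

Backward fixpoint:
  b0 li=∅ lo={d}
  b1 li={d} lo={d,i,q}
  b2 li={d,i,q} lo={d,i}
  b3 li=∅ lo=∅
  b4 li={d,i} lo={d,i}
  b5 li={d,i} lo={d}

Interfere edges:
  d: {i,q,x,y}
  i: {d,q,x,y}
  q: {d,i}
  x: {d,i}
  y: {d,i}

Colouring:
  clique {d,i,q} ⇒ need ≥ 3
  3-colouring: R0={d}  R1={i}  R2={q,x,y}
  χ = 3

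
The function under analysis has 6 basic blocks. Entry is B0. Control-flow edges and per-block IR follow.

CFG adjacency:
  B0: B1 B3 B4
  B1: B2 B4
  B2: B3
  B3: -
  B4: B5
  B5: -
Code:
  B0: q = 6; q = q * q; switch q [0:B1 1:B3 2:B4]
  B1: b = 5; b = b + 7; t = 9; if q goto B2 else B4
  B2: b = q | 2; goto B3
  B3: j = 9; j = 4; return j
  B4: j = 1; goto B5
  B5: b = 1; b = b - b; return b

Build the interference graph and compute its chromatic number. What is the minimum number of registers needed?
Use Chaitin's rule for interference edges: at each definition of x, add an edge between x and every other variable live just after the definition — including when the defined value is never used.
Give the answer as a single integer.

Per-block:
  B0 def {q} use ∅
  B1 def {b,t} use {q}
  B2 def {b} use {q}
  B3 def {j} use ∅
  B4 def {j} use ∅
  B5 def {b} use ∅

Live sets:
  live B0: ∅→{q}
  live B1: {q}→{q}
  live B2: {q}→∅
  live B3: ∅→∅
  live B4: ∅→∅
  live B5: ∅→∅

Interfere edges:
  b: {q}
  j: ∅
  q: {b,t}
  t: {q}

Colouring:
  {b,q} pairwise interfere (2-clique) ⇒ χ ≥ 2
  assign b→R1 j→R0 q→R0 t→R1 — no edge inside a register ⇒ χ ≤ 2
  χ = 2

Answer: 2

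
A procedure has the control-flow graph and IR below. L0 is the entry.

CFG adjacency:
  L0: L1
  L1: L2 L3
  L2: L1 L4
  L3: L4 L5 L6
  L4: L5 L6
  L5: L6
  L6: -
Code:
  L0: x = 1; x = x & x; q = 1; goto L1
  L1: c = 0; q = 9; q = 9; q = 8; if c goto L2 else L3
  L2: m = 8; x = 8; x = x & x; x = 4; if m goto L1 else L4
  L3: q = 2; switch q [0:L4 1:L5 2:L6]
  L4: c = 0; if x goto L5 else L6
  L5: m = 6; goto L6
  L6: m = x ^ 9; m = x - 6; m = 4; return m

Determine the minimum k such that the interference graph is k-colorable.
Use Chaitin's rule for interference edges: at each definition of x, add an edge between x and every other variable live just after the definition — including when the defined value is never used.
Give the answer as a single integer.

Block summaries:
  L0: def={q,x} ue=∅
  L1: def={c,q} ue=∅
  L2: def={m,x} ue=∅
  L3: def={q} ue=∅
  L4: def={c} ue={x}
  L5: def={m} ue=∅
  L6: def={m} ue={x}

Live sets:
  L0: in=∅ out={x}
  L1: in={x} out={x}
  L2: in=∅ out={x}
  L3: in={x} out={x}
  L4: in={x} out={x}
  L5: in={x} out={x}
  L6: in={x} out=∅

Conflict graph:
  c↔{q,x}
  m↔{x}
  q↔{c,x}
  x↔{c,m,q}

Registers:
  clique {c,q,x} ⇒ need ≥ 3
  assign c→c1 m→c1 q→c2 x→c0 — no edge inside a register ⇒ χ ≤ 3
  χ = 3

Answer: 3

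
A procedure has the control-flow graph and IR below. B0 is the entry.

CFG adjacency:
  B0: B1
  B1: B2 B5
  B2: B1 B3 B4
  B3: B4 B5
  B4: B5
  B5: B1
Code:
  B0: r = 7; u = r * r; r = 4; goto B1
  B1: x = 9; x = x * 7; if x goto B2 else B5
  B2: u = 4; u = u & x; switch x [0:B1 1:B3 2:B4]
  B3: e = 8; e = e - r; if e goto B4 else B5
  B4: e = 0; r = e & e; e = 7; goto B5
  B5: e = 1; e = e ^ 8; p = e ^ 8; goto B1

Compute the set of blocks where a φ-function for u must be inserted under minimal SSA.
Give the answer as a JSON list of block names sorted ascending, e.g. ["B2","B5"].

idom tree: B1←B0 B2←B1 B3←B2 B4←B2 B5←B1
Join-block Dom:
  B1: preds {B0,B2,B5}: {B0} ∩ {B0,B1,B2} ∩ {B0,B1,B5} = {B0}; idom=B0
  B4: preds {B2,B3}: {B0,B1,B2} ∩ {B0,B1,B2,B3} = {B0,B1,B2}; idom=B2
  B5: preds {B1,B3,B4}: {B0,B1} ∩ {B0,B1,B2,B3} ∩ {B0,B1,B2,B4} = {B0,B1}; idom=B1

Frontier:
  join B1 pred B0: · stop@B0
  join B1 pred B2: B2→B1 stop@B0
  join B1 pred B5: B5→B1 stop@B0
  join B4 pred B2: · stop@B2
  join B4 pred B3: B3 stop@B2
  join B5 pred B1: · stop@B1
  join B5 pred B3: B3→B2 stop@B1
  join B5 pred B4: B4→B2 stop@B1
  B0: DF=∅
  B1: DF={B1}
  B2: DF={B1,B5}
  B3: DF={B4,B5}
  B4: DF={B5}
  B5: DF={B1}

φ for u: defs {B0,B2}
  DF⁺ = {B1,B5}

Answer: ["B1", "B5"]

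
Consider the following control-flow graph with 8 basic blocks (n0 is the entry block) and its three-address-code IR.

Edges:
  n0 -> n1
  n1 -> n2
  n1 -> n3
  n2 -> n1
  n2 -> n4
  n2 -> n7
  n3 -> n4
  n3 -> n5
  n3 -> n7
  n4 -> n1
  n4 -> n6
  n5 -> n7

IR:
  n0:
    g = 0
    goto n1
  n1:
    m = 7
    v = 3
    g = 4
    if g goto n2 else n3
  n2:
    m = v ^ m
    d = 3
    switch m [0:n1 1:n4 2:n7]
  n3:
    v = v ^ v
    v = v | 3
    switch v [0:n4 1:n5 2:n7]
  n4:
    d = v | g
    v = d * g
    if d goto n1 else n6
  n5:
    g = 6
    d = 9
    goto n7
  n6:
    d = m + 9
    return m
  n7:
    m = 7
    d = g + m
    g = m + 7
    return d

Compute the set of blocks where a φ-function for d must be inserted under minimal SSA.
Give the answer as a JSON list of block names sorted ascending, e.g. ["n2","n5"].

Answer: ["n1", "n4", "n7"]

Working:
idom tree: n1←n0 n2←n1 n3←n1 n4←n1 n5←n3 n6←n4 n7←n1
Dom at joins:
  n1: preds {n0,n2,n4}: {n0} ∩ {n0,n1,n2} ∩ {n0,n1,n4} = {n0}; idom=n0
  n4: preds {n2,n3}: {n0,n1,n2} ∩ {n0,n1,n3} = {n0,n1}; idom=n1
  n7: preds {n2,n3,n5}: {n0,n1,n2} ∩ {n0,n1,n3} ∩ {n0,n1,n3,n5} = {n0,n1}; idom=n1

DF derivation:
  n1←n0: walk · to n0
  n1←n2: walk n2→n1 to n0
  n1←n4: walk n4→n1 to n0
  n4←n2: walk n2 to n1
  n4←n3: walk n3 to n1
  n7←n2: walk n2 to n1
  n7←n3: walk n3 to n1
  n7←n5: walk n5→n3 to n1
  DF(n0)=∅
  DF(n1)={n1}
  DF(n2)={n1,n4,n7}
  DF(n3)={n4,n7}
  DF(n4)={n1}
  DF(n5)={n7}
  DF(n6)=∅
  DF(n7)=∅

φ for d: defs {n2,n4,n5,n6,n7}
  DF⁺ = {n1,n4,n7}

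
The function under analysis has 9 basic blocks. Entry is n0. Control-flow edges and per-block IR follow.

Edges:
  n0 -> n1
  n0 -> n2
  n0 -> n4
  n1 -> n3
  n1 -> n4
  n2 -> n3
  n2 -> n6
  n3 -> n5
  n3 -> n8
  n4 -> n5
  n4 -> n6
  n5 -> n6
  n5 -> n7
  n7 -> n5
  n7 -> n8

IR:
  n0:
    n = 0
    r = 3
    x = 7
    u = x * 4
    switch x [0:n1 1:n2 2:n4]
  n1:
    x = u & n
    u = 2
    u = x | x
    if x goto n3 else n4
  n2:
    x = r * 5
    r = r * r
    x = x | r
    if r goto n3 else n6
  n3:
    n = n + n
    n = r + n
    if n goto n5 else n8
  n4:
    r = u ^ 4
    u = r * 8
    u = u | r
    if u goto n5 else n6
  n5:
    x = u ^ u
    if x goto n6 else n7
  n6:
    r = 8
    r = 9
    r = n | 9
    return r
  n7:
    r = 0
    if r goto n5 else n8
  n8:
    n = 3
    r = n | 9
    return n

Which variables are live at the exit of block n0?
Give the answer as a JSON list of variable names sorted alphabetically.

Answer: ["n", "r", "u"]

Derivation:
Per-block:
  n0: def={n,r,u,x} ue=∅
  n1: def={u,x} ue={n,u}
  n2: def={r,x} ue={r}
  n3: def={n} ue={n,r}
  n4: def={r,u} ue={u}
  n5: def={x} ue={u}
  n6: def={r} ue={n}
  n7: def={r} ue=∅
  n8: def={n,r} ue=∅

Liveness:
  n0 li=∅ lo={n,r,u}
  n1 li={n,r,u} lo={n,r,u}
  n2 li={n,r,u} lo={n,r,u}
  n3 li={n,r,u} lo={n,u}
  n4 li={n,u} lo={n,u}
  n5 li={n,u} lo={n,u}
  n6 li={n} lo=∅
  n7 li={n,u} lo={n,u}
  n8 li=∅ lo=∅

live-out(n0) = ["n", "r", "u"]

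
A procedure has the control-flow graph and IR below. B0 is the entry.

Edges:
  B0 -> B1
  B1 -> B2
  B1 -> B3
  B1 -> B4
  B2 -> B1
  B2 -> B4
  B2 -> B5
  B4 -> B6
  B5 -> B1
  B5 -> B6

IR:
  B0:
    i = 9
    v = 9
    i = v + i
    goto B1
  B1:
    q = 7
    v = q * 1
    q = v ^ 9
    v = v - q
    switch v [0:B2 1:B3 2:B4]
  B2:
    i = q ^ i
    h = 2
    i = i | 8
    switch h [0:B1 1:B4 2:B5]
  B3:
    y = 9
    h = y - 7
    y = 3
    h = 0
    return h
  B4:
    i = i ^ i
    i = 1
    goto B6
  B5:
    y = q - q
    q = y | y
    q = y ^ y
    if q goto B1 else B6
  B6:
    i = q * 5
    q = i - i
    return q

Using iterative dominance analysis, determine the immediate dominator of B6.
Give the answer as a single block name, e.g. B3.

idom tree: B1←B0 B2←B1 B3←B1 B4←B1 B5←B2 B6←B1
Join-block Dom:
  B1: preds {B0,B2,B5}: {B0} ∩ {B0,B1,B2} ∩ {B0,B1,B2,B5} = {B0}; idom=B0
  B4: preds {B1,B2}: {B0,B1} ∩ {B0,B1,B2} = {B0,B1}; idom=B1
  B6: preds {B4,B5}: {B0,B1,B4} ∩ {B0,B1,B2,B5} = {B0,B1}; idom=B1

idom(B6) = B1

Answer: B1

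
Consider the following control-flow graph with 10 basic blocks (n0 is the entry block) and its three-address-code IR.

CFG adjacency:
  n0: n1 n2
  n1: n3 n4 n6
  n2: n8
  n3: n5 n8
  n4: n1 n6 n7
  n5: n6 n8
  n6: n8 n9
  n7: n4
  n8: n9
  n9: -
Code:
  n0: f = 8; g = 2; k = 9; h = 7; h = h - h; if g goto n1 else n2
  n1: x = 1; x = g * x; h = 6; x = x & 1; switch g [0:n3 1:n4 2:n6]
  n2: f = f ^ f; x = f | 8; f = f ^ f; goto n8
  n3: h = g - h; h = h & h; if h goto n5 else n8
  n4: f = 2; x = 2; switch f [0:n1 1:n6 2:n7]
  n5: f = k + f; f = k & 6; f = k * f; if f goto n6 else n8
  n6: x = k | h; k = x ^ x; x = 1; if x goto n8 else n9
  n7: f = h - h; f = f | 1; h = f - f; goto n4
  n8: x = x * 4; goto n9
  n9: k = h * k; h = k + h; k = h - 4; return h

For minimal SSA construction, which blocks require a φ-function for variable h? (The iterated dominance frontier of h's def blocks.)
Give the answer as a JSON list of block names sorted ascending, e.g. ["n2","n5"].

idom tree: n1←n0 n2←n0 n3←n1 n4←n1 n5←n3 n6←n1 n7←n4 n8←n0 n9←n0
Dom at joins:
  n1: preds {n0,n4}: {n0} ∩ {n0,n1,n4} = {n0}; idom=n0
  n4: preds {n1,n7}: {n0,n1} ∩ {n0,n1,n4,n7} = {n0,n1}; idom=n1
  n6: preds {n1,n4,n5}: {n0,n1} ∩ {n0,n1,n4} ∩ {n0,n1,n3,n5} = {n0,n1}; idom=n1
  n8: preds {n2,n3,n5,n6}: {n0,n2} ∩ {n0,n1,n3} ∩ {n0,n1,n3,n5} ∩ {n0,n1,n6} = {n0}; idom=n0
  n9: preds {n6,n8}: {n0,n1,n6} ∩ {n0,n8} = {n0}; idom=n0

Frontier:
  join n1 pred n0: · stop@n0
  join n1 pred n4: n4→n1 stop@n0
  join n4 pred n1: · stop@n1
  join n4 pred n7: n7→n4 stop@n1
  join n6 pred n1: · stop@n1
  join n6 pred n4: n4 stop@n1
  join n6 pred n5: n5→n3 stop@n1
  join n8 pred n2: n2 stop@n0
  join n8 pred n3: n3→n1 stop@n0
  join n8 pred n5: n5→n3→n1 stop@n0
  join n8 pred n6: n6→n1 stop@n0
  join n9 pred n6: n6→n1 stop@n0
  join n9 pred n8: n8 stop@n0
  n0: DF=∅
  n1: DF={n1,n8,n9}
  n2: DF={n8}
  n3: DF={n6,n8}
  n4: DF={n1,n4,n6}
  n5: DF={n6,n8}
  n6: DF={n8,n9}
  n7: DF={n4}
  n8: DF={n9}
  n9: DF=∅

φ for h: defs {n0,n1,n3,n7,n9}
  DF⁺ = {n1,n4,n6,n8,n9}

Answer: ["n1", "n4", "n6", "n8", "n9"]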